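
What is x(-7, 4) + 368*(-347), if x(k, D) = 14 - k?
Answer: -127675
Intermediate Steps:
x(-7, 4) + 368*(-347) = (14 - 1*(-7)) + 368*(-347) = (14 + 7) - 127696 = 21 - 127696 = -127675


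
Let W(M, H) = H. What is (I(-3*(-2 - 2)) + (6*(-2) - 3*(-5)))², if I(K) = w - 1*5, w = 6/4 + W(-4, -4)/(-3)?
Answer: 25/36 ≈ 0.69444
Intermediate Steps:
w = 17/6 (w = 6/4 - 4/(-3) = 6*(¼) - 4*(-⅓) = 3/2 + 4/3 = 17/6 ≈ 2.8333)
I(K) = -13/6 (I(K) = 17/6 - 1*5 = 17/6 - 5 = -13/6)
(I(-3*(-2 - 2)) + (6*(-2) - 3*(-5)))² = (-13/6 + (6*(-2) - 3*(-5)))² = (-13/6 + (-12 + 15))² = (-13/6 + 3)² = (⅚)² = 25/36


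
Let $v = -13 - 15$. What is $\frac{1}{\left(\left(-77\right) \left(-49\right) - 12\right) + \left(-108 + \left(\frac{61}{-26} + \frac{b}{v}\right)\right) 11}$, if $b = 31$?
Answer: $\frac{364}{922745} \approx 0.00039448$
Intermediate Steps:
$v = -28$
$\frac{1}{\left(\left(-77\right) \left(-49\right) - 12\right) + \left(-108 + \left(\frac{61}{-26} + \frac{b}{v}\right)\right) 11} = \frac{1}{\left(\left(-77\right) \left(-49\right) - 12\right) + \left(-108 + \left(\frac{61}{-26} + \frac{31}{-28}\right)\right) 11} = \frac{1}{\left(3773 - 12\right) + \left(-108 + \left(61 \left(- \frac{1}{26}\right) + 31 \left(- \frac{1}{28}\right)\right)\right) 11} = \frac{1}{3761 + \left(-108 - \frac{1257}{364}\right) 11} = \frac{1}{3761 - \frac{446259}{364}} = \frac{1}{\frac{922745}{364}} = \frac{364}{922745}$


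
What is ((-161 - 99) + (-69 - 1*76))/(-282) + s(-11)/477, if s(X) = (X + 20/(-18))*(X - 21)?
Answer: 907427/403542 ≈ 2.2487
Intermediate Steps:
s(X) = (-21 + X)*(-10/9 + X) (s(X) = (X + 20*(-1/18))*(-21 + X) = (X - 10/9)*(-21 + X) = (-10/9 + X)*(-21 + X) = (-21 + X)*(-10/9 + X))
((-161 - 99) + (-69 - 1*76))/(-282) + s(-11)/477 = ((-161 - 99) + (-69 - 1*76))/(-282) + (70/3 + (-11)² - 199/9*(-11))/477 = (-260 + (-69 - 76))*(-1/282) + (70/3 + 121 + 2189/9)*(1/477) = (-260 - 145)*(-1/282) + (3488/9)*(1/477) = -405*(-1/282) + 3488/4293 = 135/94 + 3488/4293 = 907427/403542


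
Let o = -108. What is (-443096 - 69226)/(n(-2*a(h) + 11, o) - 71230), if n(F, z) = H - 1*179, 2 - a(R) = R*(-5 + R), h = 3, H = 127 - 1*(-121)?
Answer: 512322/71161 ≈ 7.1995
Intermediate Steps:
H = 248 (H = 127 + 121 = 248)
a(R) = 2 - R*(-5 + R)
n(F, z) = 69 (n(F, z) = 248 - 1*179 = 248 - 179 = 69)
(-443096 - 69226)/(n(-2*a(h) + 11, o) - 71230) = (-443096 - 69226)/(69 - 71230) = -512322/(-71161) = -512322*(-1/71161) = 512322/71161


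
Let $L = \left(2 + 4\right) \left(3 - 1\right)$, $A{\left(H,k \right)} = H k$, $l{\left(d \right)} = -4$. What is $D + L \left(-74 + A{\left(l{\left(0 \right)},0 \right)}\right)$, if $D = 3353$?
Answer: $2465$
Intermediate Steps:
$L = 12$ ($L = 6 \cdot 2 = 12$)
$D + L \left(-74 + A{\left(l{\left(0 \right)},0 \right)}\right) = 3353 + 12 \left(-74 - 0\right) = 3353 + 12 \left(-74 + 0\right) = 3353 + 12 \left(-74\right) = 3353 - 888 = 2465$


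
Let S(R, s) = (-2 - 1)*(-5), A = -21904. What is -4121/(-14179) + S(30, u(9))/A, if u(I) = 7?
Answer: 90053699/310576816 ≈ 0.28996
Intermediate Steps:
S(R, s) = 15 (S(R, s) = -3*(-5) = 15)
-4121/(-14179) + S(30, u(9))/A = -4121/(-14179) + 15/(-21904) = -4121*(-1/14179) + 15*(-1/21904) = 4121/14179 - 15/21904 = 90053699/310576816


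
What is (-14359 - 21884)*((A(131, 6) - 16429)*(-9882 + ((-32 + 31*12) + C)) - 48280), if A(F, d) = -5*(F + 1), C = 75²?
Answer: -2424270095919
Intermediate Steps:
C = 5625
A(F, d) = -5 - 5*F (A(F, d) = -5*(1 + F) = -5 - 5*F)
(-14359 - 21884)*((A(131, 6) - 16429)*(-9882 + ((-32 + 31*12) + C)) - 48280) = (-14359 - 21884)*(((-5 - 5*131) - 16429)*(-9882 + ((-32 + 31*12) + 5625)) - 48280) = -36243*(((-5 - 655) - 16429)*(-9882 + ((-32 + 372) + 5625)) - 48280) = -36243*((-660 - 16429)*(-9882 + (340 + 5625)) - 48280) = -36243*(-17089*(-9882 + 5965) - 48280) = -36243*(-17089*(-3917) - 48280) = -36243*(66937613 - 48280) = -36243*66889333 = -2424270095919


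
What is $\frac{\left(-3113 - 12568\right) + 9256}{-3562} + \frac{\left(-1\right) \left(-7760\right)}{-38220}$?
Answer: $\frac{838163}{523614} \approx 1.6007$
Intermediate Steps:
$\frac{\left(-3113 - 12568\right) + 9256}{-3562} + \frac{\left(-1\right) \left(-7760\right)}{-38220} = \left(-15681 + 9256\right) \left(- \frac{1}{3562}\right) + 7760 \left(- \frac{1}{38220}\right) = \left(-6425\right) \left(- \frac{1}{3562}\right) - \frac{388}{1911} = \frac{6425}{3562} - \frac{388}{1911} = \frac{838163}{523614}$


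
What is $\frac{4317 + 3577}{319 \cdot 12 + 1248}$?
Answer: $\frac{3947}{2538} \approx 1.5552$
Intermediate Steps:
$\frac{4317 + 3577}{319 \cdot 12 + 1248} = \frac{7894}{3828 + 1248} = \frac{7894}{5076} = 7894 \cdot \frac{1}{5076} = \frac{3947}{2538}$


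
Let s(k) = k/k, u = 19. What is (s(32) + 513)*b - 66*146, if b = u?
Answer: 130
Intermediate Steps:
s(k) = 1
b = 19
(s(32) + 513)*b - 66*146 = (1 + 513)*19 - 66*146 = 514*19 - 9636 = 9766 - 9636 = 130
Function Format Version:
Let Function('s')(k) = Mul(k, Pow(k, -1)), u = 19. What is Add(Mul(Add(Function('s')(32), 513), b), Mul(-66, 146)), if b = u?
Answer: 130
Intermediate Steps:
Function('s')(k) = 1
b = 19
Add(Mul(Add(Function('s')(32), 513), b), Mul(-66, 146)) = Add(Mul(Add(1, 513), 19), Mul(-66, 146)) = Add(Mul(514, 19), -9636) = Add(9766, -9636) = 130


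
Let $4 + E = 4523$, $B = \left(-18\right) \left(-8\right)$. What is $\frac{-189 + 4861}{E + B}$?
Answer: $\frac{4672}{4663} \approx 1.0019$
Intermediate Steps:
$B = 144$
$E = 4519$ ($E = -4 + 4523 = 4519$)
$\frac{-189 + 4861}{E + B} = \frac{-189 + 4861}{4519 + 144} = \frac{4672}{4663}$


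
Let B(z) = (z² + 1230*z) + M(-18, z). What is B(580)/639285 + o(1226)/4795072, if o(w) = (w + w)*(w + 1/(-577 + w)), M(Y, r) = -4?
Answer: 376184072379249/165788002057040 ≈ 2.2691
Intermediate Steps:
B(z) = -4 + z² + 1230*z (B(z) = (z² + 1230*z) - 4 = -4 + z² + 1230*z)
o(w) = 2*w*(w + 1/(-577 + w)) (o(w) = (2*w)*(w + 1/(-577 + w)) = 2*w*(w + 1/(-577 + w)))
B(580)/639285 + o(1226)/4795072 = (-4 + 580² + 1230*580)/639285 + (2*1226*(1 + 1226² - 577*1226)/(-577 + 1226))/4795072 = (-4 + 336400 + 713400)*(1/639285) + (2*1226*(1 + 1503076 - 707402)/649)*(1/4795072) = 1049796*(1/639285) + (2*1226*(1/649)*795675)*(1/4795072) = 349932/213095 + (1950995100/649)*(1/4795072) = 349932/213095 + 487748775/778000432 = 376184072379249/165788002057040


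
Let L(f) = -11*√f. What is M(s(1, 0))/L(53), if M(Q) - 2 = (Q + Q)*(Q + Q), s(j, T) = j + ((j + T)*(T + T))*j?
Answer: -6*√53/583 ≈ -0.074924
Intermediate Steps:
s(j, T) = j + 2*T*j*(T + j) (s(j, T) = j + ((T + j)*(2*T))*j = j + (2*T*(T + j))*j = j + 2*T*j*(T + j))
M(Q) = 2 + 4*Q² (M(Q) = 2 + (Q + Q)*(Q + Q) = 2 + (2*Q)*(2*Q) = 2 + 4*Q²)
M(s(1, 0))/L(53) = (2 + 4*(1*(1 + 2*0² + 2*0*1))²)/((-11*√53)) = (2 + 4*(1*(1 + 2*0 + 0))²)*(-√53/583) = (2 + 4*(1*(1 + 0 + 0))²)*(-√53/583) = (2 + 4*(1*1)²)*(-√53/583) = (2 + 4*1²)*(-√53/583) = (2 + 4*1)*(-√53/583) = (2 + 4)*(-√53/583) = 6*(-√53/583) = -6*√53/583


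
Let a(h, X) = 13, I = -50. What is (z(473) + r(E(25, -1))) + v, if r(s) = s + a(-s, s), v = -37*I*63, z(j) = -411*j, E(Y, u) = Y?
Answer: -77815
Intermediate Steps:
v = 116550 (v = -37*(-50)*63 = 1850*63 = 116550)
r(s) = 13 + s (r(s) = s + 13 = 13 + s)
(z(473) + r(E(25, -1))) + v = (-411*473 + (13 + 25)) + 116550 = (-194403 + 38) + 116550 = -194365 + 116550 = -77815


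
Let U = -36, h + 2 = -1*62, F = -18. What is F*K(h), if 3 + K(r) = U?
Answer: 702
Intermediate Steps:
h = -64 (h = -2 - 1*62 = -2 - 62 = -64)
K(r) = -39 (K(r) = -3 - 36 = -39)
F*K(h) = -18*(-39) = 702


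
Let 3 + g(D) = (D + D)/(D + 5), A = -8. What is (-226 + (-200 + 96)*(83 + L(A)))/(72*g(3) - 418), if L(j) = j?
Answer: 4013/290 ≈ 13.838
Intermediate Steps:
g(D) = -3 + 2*D/(5 + D) (g(D) = -3 + (D + D)/(D + 5) = -3 + (2*D)/(5 + D) = -3 + 2*D/(5 + D))
(-226 + (-200 + 96)*(83 + L(A)))/(72*g(3) - 418) = (-226 + (-200 + 96)*(83 - 8))/(72*((-15 - 1*3)/(5 + 3)) - 418) = (-226 - 104*75)/(72*((-15 - 3)/8) - 418) = (-226 - 7800)/(72*((1/8)*(-18)) - 418) = -8026/(72*(-9/4) - 418) = -8026/(-162 - 418) = -8026/(-580) = -8026*(-1/580) = 4013/290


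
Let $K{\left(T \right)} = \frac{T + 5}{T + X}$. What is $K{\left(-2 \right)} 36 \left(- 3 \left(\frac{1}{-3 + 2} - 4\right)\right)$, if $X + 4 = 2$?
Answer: $-405$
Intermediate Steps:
$X = -2$ ($X = -4 + 2 = -2$)
$K{\left(T \right)} = \frac{5 + T}{-2 + T}$ ($K{\left(T \right)} = \frac{T + 5}{T - 2} = \frac{5 + T}{-2 + T}$)
$K{\left(-2 \right)} 36 \left(- 3 \left(\frac{1}{-3 + 2} - 4\right)\right) = \frac{5 - 2}{-2 - 2} \cdot 36 \left(- 3 \left(\frac{1}{-3 + 2} - 4\right)\right) = \frac{1}{-4} \cdot 3 \cdot 36 \left(- 3 \left(\frac{1}{-1} - 4\right)\right) = \left(- \frac{1}{4}\right) 3 \cdot 36 \left(- 3 \left(-1 - 4\right)\right) = \left(- \frac{3}{4}\right) 36 \left(\left(-3\right) \left(-5\right)\right) = \left(-27\right) 15 = -405$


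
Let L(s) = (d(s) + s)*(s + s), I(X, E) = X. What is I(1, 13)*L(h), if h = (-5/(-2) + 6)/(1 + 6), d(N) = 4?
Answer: 1241/98 ≈ 12.663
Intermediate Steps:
h = 17/14 (h = (-5*(-1/2) + 6)/7 = (5/2 + 6)*(1/7) = (17/2)*(1/7) = 17/14 ≈ 1.2143)
L(s) = 2*s*(4 + s) (L(s) = (4 + s)*(s + s) = (4 + s)*(2*s) = 2*s*(4 + s))
I(1, 13)*L(h) = 1*(2*(17/14)*(4 + 17/14)) = 1*(2*(17/14)*(73/14)) = 1*(1241/98) = 1241/98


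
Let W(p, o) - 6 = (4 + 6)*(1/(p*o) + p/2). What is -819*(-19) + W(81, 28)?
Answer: 18112253/1134 ≈ 15972.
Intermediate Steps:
W(p, o) = 6 + 5*p + 10/(o*p) (W(p, o) = 6 + (4 + 6)*(1/(p*o) + p/2) = 6 + 10*(1/(o*p) + p*(½)) = 6 + 10*(1*(1/(o*p)) + p/2) = 6 + 10*(1/(o*p) + p/2) = 6 + 10*(p/2 + 1/(o*p)) = 6 + (5*p + 10/(o*p)) = 6 + 5*p + 10/(o*p))
-819*(-19) + W(81, 28) = -819*(-19) + (6 + 5*81 + 10/(28*81)) = 15561 + (6 + 405 + 10*(1/28)*(1/81)) = 15561 + (6 + 405 + 5/1134) = 15561 + 466079/1134 = 18112253/1134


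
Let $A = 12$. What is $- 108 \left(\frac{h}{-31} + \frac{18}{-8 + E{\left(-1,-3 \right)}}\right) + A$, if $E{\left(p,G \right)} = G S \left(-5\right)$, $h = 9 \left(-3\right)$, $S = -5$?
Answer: $- \frac{150888}{2573} \approx -58.643$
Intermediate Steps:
$h = -27$
$E{\left(p,G \right)} = 25 G$ ($E{\left(p,G \right)} = G \left(-5\right) \left(-5\right) = - 5 G \left(-5\right) = 25 G$)
$- 108 \left(\frac{h}{-31} + \frac{18}{-8 + E{\left(-1,-3 \right)}}\right) + A = - 108 \left(- \frac{27}{-31} + \frac{18}{-8 + 25 \left(-3\right)}\right) + 12 = - 108 \left(\left(-27\right) \left(- \frac{1}{31}\right) + \frac{18}{-8 - 75}\right) + 12 = - 108 \left(\frac{27}{31} + \frac{18}{-83}\right) + 12 = - 108 \left(\frac{27}{31} + 18 \left(- \frac{1}{83}\right)\right) + 12 = - 108 \left(\frac{27}{31} - \frac{18}{83}\right) + 12 = \left(-108\right) \frac{1683}{2573} + 12 = - \frac{181764}{2573} + 12 = - \frac{150888}{2573}$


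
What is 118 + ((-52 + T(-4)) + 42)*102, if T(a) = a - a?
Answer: -902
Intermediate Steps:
T(a) = 0
118 + ((-52 + T(-4)) + 42)*102 = 118 + ((-52 + 0) + 42)*102 = 118 + (-52 + 42)*102 = 118 - 10*102 = 118 - 1020 = -902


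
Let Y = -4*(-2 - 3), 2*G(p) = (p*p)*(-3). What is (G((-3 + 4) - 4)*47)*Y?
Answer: -12690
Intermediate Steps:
G(p) = -3*p²/2 (G(p) = ((p*p)*(-3))/2 = (p²*(-3))/2 = (-3*p²)/2 = -3*p²/2)
Y = 20 (Y = -4*(-5) = 20)
(G((-3 + 4) - 4)*47)*Y = (-3*((-3 + 4) - 4)²/2*47)*20 = (-3*(1 - 4)²/2*47)*20 = (-3/2*(-3)²*47)*20 = (-3/2*9*47)*20 = -27/2*47*20 = -1269/2*20 = -12690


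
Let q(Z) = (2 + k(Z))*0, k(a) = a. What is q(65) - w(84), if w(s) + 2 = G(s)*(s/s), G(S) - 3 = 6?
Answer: -7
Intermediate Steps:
G(S) = 9 (G(S) = 3 + 6 = 9)
q(Z) = 0 (q(Z) = (2 + Z)*0 = 0)
w(s) = 7 (w(s) = -2 + 9*(s/s) = -2 + 9*1 = -2 + 9 = 7)
q(65) - w(84) = 0 - 1*7 = 0 - 7 = -7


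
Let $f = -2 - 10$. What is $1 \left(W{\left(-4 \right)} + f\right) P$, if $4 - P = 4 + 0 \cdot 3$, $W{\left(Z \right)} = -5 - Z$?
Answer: $0$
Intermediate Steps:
$f = -12$
$P = 0$ ($P = 4 - \left(4 + 0 \cdot 3\right) = 4 - \left(4 + 0\right) = 4 - 4 = 0$)
$1 \left(W{\left(-4 \right)} + f\right) P = 1 \left(\left(-5 - -4\right) - 12\right) 0 = 1 \left(\left(-5 + 4\right) - 12\right) 0 = 1 \left(-1 - 12\right) 0 = 1 \left(-13\right) 0 = \left(-13\right) 0 = 0$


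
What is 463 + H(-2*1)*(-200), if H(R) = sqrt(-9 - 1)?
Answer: 463 - 200*I*sqrt(10) ≈ 463.0 - 632.46*I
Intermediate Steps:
H(R) = I*sqrt(10) (H(R) = sqrt(-10) = I*sqrt(10))
463 + H(-2*1)*(-200) = 463 + (I*sqrt(10))*(-200) = 463 - 200*I*sqrt(10)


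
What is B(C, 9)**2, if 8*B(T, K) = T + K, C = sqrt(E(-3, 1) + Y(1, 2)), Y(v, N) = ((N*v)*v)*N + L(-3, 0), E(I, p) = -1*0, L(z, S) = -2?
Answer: (9 + sqrt(2))**2/64 ≈ 1.6946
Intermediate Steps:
E(I, p) = 0
Y(v, N) = -2 + N**2*v**2 (Y(v, N) = ((N*v)*v)*N - 2 = (N*v**2)*N - 2 = N**2*v**2 - 2 = -2 + N**2*v**2)
C = sqrt(2) (C = sqrt(0 + (-2 + 2**2*1**2)) = sqrt(0 + (-2 + 4*1)) = sqrt(0 + (-2 + 4)) = sqrt(0 + 2) = sqrt(2) ≈ 1.4142)
B(T, K) = K/8 + T/8 (B(T, K) = (T + K)/8 = (K + T)/8 = K/8 + T/8)
B(C, 9)**2 = ((1/8)*9 + sqrt(2)/8)**2 = (9/8 + sqrt(2)/8)**2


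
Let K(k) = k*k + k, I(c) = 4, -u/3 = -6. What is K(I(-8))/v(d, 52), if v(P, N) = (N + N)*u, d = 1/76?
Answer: 5/468 ≈ 0.010684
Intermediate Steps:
u = 18 (u = -3*(-6) = 18)
d = 1/76 ≈ 0.013158
K(k) = k + k² (K(k) = k² + k = k + k²)
v(P, N) = 36*N (v(P, N) = (N + N)*18 = (2*N)*18 = 36*N)
K(I(-8))/v(d, 52) = (4*(1 + 4))/((36*52)) = (4*5)/1872 = 20*(1/1872) = 5/468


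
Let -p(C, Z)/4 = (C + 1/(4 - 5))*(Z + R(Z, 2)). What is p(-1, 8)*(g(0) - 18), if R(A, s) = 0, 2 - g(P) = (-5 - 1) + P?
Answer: -640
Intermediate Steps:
g(P) = 8 - P (g(P) = 2 - ((-5 - 1) + P) = 2 - (-6 + P) = 2 + (6 - P) = 8 - P)
p(C, Z) = -4*Z*(-1 + C) (p(C, Z) = -4*(C + 1/(4 - 5))*(Z + 0) = -4*(C + 1/(-1))*Z = -4*(C - 1)*Z = -4*(-1 + C)*Z = -4*Z*(-1 + C))
p(-1, 8)*(g(0) - 18) = (4*8*(1 - 1*(-1)))*((8 - 1*0) - 18) = (4*8*(1 + 1))*((8 + 0) - 18) = (4*8*2)*(8 - 18) = 64*(-10) = -640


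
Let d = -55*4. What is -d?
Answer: 220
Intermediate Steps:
d = -220
-d = -1*(-220) = 220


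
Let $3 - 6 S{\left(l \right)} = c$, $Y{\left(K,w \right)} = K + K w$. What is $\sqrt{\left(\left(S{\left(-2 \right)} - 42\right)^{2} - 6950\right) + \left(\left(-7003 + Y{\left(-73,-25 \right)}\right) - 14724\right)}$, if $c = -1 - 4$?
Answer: $\frac{i \sqrt{227441}}{3} \approx 158.97 i$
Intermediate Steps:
$c = -5$ ($c = -1 - 4 = -5$)
$S{\left(l \right)} = \frac{4}{3}$ ($S{\left(l \right)} = \frac{1}{2} - - \frac{5}{6} = \frac{1}{2} + \frac{5}{6} = \frac{4}{3}$)
$\sqrt{\left(\left(S{\left(-2 \right)} - 42\right)^{2} - 6950\right) + \left(\left(-7003 + Y{\left(-73,-25 \right)}\right) - 14724\right)} = \sqrt{\left(\left(\frac{4}{3} - 42\right)^{2} - 6950\right) - \left(21727 + 73 \left(1 - 25\right)\right)} = \sqrt{\left(\left(- \frac{122}{3}\right)^{2} - 6950\right) - 19975} = \sqrt{\left(\frac{14884}{9} - 6950\right) + \left(\left(-7003 + 1752\right) - 14724\right)} = \sqrt{- \frac{47666}{9} - 19975} = \sqrt{- \frac{227441}{9}} = \frac{i \sqrt{227441}}{3}$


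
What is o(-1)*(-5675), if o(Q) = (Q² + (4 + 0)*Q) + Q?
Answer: 22700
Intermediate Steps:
o(Q) = Q² + 5*Q (o(Q) = (Q² + 4*Q) + Q = Q² + 5*Q)
o(-1)*(-5675) = -(5 - 1)*(-5675) = -1*4*(-5675) = -4*(-5675) = 22700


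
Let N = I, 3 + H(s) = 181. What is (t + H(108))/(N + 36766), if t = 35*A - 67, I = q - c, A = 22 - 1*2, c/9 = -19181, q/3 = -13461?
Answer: 811/169012 ≈ 0.0047985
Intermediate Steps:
q = -40383 (q = 3*(-13461) = -40383)
c = -172629 (c = 9*(-19181) = -172629)
H(s) = 178 (H(s) = -3 + 181 = 178)
A = 20 (A = 22 - 2 = 20)
I = 132246 (I = -40383 - 1*(-172629) = -40383 + 172629 = 132246)
t = 633 (t = 35*20 - 67 = 700 - 67 = 633)
N = 132246
(t + H(108))/(N + 36766) = (633 + 178)/(132246 + 36766) = 811/169012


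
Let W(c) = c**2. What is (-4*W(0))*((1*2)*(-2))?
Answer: 0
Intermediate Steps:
(-4*W(0))*((1*2)*(-2)) = (-4*0**2)*((1*2)*(-2)) = (-4*0)*(2*(-2)) = 0*(-4) = 0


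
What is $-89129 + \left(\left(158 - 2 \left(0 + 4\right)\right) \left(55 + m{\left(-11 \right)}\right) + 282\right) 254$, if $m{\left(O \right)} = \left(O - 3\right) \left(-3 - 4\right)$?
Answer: $5811799$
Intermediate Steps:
$m{\left(O \right)} = 21 - 7 O$ ($m{\left(O \right)} = \left(-3 + O\right) \left(-7\right) = 21 - 7 O$)
$-89129 + \left(\left(158 - 2 \left(0 + 4\right)\right) \left(55 + m{\left(-11 \right)}\right) + 282\right) 254 = -89129 + \left(\left(158 - 2 \left(0 + 4\right)\right) \left(55 + \left(21 - -77\right)\right) + 282\right) 254 = -89129 + \left(\left(158 - 8\right) \left(55 + \left(21 + 77\right)\right) + 282\right) 254 = -89129 + \left(\left(158 - 8\right) \left(55 + 98\right) + 282\right) 254 = -89129 + \left(150 \cdot 153 + 282\right) 254 = -89129 + \left(22950 + 282\right) 254 = -89129 + 23232 \cdot 254 = -89129 + 5900928 = 5811799$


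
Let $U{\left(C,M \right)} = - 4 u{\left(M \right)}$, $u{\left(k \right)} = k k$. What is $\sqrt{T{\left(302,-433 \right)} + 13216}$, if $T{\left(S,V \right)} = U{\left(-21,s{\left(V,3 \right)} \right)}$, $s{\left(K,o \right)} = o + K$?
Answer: $4 i \sqrt{45399} \approx 852.28 i$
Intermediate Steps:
$s{\left(K,o \right)} = K + o$
$u{\left(k \right)} = k^{2}$
$U{\left(C,M \right)} = - 4 M^{2}$
$T{\left(S,V \right)} = - 4 \left(3 + V\right)^{2}$ ($T{\left(S,V \right)} = - 4 \left(V + 3\right)^{2} = - 4 \left(3 + V\right)^{2}$)
$\sqrt{T{\left(302,-433 \right)} + 13216} = \sqrt{- 4 \left(3 - 433\right)^{2} + 13216} = \sqrt{- 4 \left(-430\right)^{2} + 13216} = \sqrt{\left(-4\right) 184900 + 13216} = \sqrt{-739600 + 13216} = \sqrt{-726384} = 4 i \sqrt{45399}$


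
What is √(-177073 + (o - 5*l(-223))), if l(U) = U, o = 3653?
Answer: 3*I*√19145 ≈ 415.1*I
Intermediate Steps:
√(-177073 + (o - 5*l(-223))) = √(-177073 + (3653 - 5*(-223))) = √(-177073 + (3653 + 1115)) = √(-177073 + 4768) = √(-172305) = 3*I*√19145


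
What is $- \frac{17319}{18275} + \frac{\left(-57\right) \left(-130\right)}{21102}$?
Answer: $- \frac{38341298}{64273175} \approx -0.59654$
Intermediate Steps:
$- \frac{17319}{18275} + \frac{\left(-57\right) \left(-130\right)}{21102} = \left(-17319\right) \frac{1}{18275} + 7410 \cdot \frac{1}{21102} = - \frac{17319}{18275} + \frac{1235}{3517} = - \frac{38341298}{64273175}$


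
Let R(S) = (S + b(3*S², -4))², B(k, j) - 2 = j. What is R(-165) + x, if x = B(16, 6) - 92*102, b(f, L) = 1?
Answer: 17520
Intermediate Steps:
B(k, j) = 2 + j
R(S) = (1 + S)² (R(S) = (S + 1)² = (1 + S)²)
x = -9376 (x = (2 + 6) - 92*102 = 8 - 9384 = -9376)
R(-165) + x = (1 - 165)² - 9376 = (-164)² - 9376 = 26896 - 9376 = 17520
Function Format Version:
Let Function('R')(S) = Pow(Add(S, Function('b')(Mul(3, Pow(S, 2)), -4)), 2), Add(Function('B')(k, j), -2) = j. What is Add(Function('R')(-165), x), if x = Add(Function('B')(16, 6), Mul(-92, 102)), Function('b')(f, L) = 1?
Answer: 17520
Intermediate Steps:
Function('B')(k, j) = Add(2, j)
Function('R')(S) = Pow(Add(1, S), 2) (Function('R')(S) = Pow(Add(S, 1), 2) = Pow(Add(1, S), 2))
x = -9376 (x = Add(Add(2, 6), Mul(-92, 102)) = Add(8, -9384) = -9376)
Add(Function('R')(-165), x) = Add(Pow(Add(1, -165), 2), -9376) = Add(Pow(-164, 2), -9376) = Add(26896, -9376) = 17520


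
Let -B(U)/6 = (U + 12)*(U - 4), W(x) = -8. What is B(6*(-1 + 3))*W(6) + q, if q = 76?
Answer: 9292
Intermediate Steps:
B(U) = -6*(-4 + U)*(12 + U) (B(U) = -6*(U + 12)*(U - 4) = -6*(12 + U)*(-4 + U) = -6*(-4 + U)*(12 + U))
B(6*(-1 + 3))*W(6) + q = (288 - 288*(-1 + 3) - 6*36*(-1 + 3)²)*(-8) + 76 = (288 - 288*2 - 6*(6*2)²)*(-8) + 76 = (288 - 48*12 - 6*12²)*(-8) + 76 = (288 - 576 - 6*144)*(-8) + 76 = (288 - 576 - 864)*(-8) + 76 = -1152*(-8) + 76 = 9216 + 76 = 9292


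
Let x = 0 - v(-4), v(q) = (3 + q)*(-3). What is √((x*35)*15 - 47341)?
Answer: 2*I*√12229 ≈ 221.17*I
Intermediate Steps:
v(q) = -9 - 3*q
x = -3 (x = 0 - (-9 - 3*(-4)) = 0 - (-9 + 12) = 0 - 1*3 = 0 - 3 = -3)
√((x*35)*15 - 47341) = √(-3*35*15 - 47341) = √(-105*15 - 47341) = √(-1575 - 47341) = √(-48916) = 2*I*√12229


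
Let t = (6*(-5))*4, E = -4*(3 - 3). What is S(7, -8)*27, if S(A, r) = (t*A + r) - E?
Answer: -22896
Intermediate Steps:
E = 0 (E = -4*0 = 0)
t = -120 (t = -30*4 = -120)
S(A, r) = r - 120*A (S(A, r) = (-120*A + r) - 1*0 = (r - 120*A) + 0 = r - 120*A)
S(7, -8)*27 = (-8 - 120*7)*27 = (-8 - 840)*27 = -848*27 = -22896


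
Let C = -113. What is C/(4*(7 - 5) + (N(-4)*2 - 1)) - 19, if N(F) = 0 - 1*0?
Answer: -246/7 ≈ -35.143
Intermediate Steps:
N(F) = 0 (N(F) = 0 + 0 = 0)
C/(4*(7 - 5) + (N(-4)*2 - 1)) - 19 = -113/(4*(7 - 5) + (0*2 - 1)) - 19 = -113/(4*2 + (0 - 1)) - 19 = -113/(8 - 1) - 19 = -113/7 - 19 = -246/7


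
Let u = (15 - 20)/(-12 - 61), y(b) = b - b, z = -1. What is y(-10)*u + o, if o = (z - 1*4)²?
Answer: 25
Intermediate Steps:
o = 25 (o = (-1 - 1*4)² = (-1 - 4)² = (-5)² = 25)
y(b) = 0
u = 5/73 (u = -5/(-73) = -5*(-1/73) = 5/73 ≈ 0.068493)
y(-10)*u + o = 0*(5/73) + 25 = 0 + 25 = 25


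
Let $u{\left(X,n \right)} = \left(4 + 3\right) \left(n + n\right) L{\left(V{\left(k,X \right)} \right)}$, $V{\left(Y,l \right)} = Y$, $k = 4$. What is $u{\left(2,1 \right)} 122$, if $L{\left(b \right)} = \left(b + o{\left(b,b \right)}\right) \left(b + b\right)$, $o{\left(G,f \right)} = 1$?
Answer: $68320$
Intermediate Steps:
$L{\left(b \right)} = 2 b \left(1 + b\right)$ ($L{\left(b \right)} = \left(b + 1\right) \left(b + b\right) = \left(1 + b\right) 2 b = 2 b \left(1 + b\right)$)
$u{\left(X,n \right)} = 560 n$ ($u{\left(X,n \right)} = \left(4 + 3\right) \left(n + n\right) 2 \cdot 4 \left(1 + 4\right) = 7 \cdot 2 n 2 \cdot 4 \cdot 5 = 14 n 40 = 560 n$)
$u{\left(2,1 \right)} 122 = 560 \cdot 1 \cdot 122 = 560 \cdot 122 = 68320$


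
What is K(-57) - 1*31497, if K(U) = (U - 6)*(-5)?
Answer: -31182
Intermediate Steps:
K(U) = 30 - 5*U (K(U) = (-6 + U)*(-5) = 30 - 5*U)
K(-57) - 1*31497 = (30 - 5*(-57)) - 1*31497 = (30 + 285) - 31497 = 315 - 31497 = -31182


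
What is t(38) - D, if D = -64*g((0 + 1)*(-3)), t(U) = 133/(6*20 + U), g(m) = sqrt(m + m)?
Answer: 133/158 + 64*I*sqrt(6) ≈ 0.84177 + 156.77*I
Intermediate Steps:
g(m) = sqrt(2)*sqrt(m) (g(m) = sqrt(2*m) = sqrt(2)*sqrt(m))
t(U) = 133/(120 + U)
D = -64*I*sqrt(6) (D = -64*sqrt(2)*sqrt((0 + 1)*(-3)) = -64*sqrt(2)*sqrt(1*(-3)) = -64*sqrt(2)*sqrt(-3) = -64*sqrt(2)*I*sqrt(3) = -64*I*sqrt(6) ≈ -156.77*I)
t(38) - D = 133/(120 + 38) - (-64)*I*sqrt(6) = 133/158 + 64*I*sqrt(6)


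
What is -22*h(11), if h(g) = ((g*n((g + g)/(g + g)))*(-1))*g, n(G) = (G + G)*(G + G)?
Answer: 10648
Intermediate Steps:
n(G) = 4*G**2 (n(G) = (2*G)*(2*G) = 4*G**2)
h(g) = -4*g**2 (h(g) = ((g*(4*((g + g)/(g + g))**2))*(-1))*g = ((g*(4*((2*g)/((2*g)))**2))*(-1))*g = ((g*(4*((2*g)*(1/(2*g)))**2))*(-1))*g = ((g*(4*1**2))*(-1))*g = ((g*(4*1))*(-1))*g = ((g*4)*(-1))*g = ((4*g)*(-1))*g = (-4*g)*g = -4*g**2)
-22*h(11) = -(-88)*11**2 = -(-88)*121 = -22*(-484) = 10648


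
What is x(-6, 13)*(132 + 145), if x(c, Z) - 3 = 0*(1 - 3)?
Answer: 831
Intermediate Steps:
x(c, Z) = 3 (x(c, Z) = 3 + 0*(1 - 3) = 3 + 0*(-2) = 3 + 0 = 3)
x(-6, 13)*(132 + 145) = 3*(132 + 145) = 3*277 = 831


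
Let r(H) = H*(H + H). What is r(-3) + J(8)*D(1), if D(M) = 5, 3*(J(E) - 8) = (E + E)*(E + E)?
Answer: 1454/3 ≈ 484.67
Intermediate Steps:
J(E) = 8 + 4*E²/3 (J(E) = 8 + ((E + E)*(E + E))/3 = 8 + ((2*E)*(2*E))/3 = 8 + (4*E²)/3 = 8 + 4*E²/3)
r(H) = 2*H² (r(H) = H*(2*H) = 2*H²)
r(-3) + J(8)*D(1) = 2*(-3)² + (8 + (4/3)*8²)*5 = 2*9 + (8 + (4/3)*64)*5 = 18 + (8 + 256/3)*5 = 18 + (280/3)*5 = 18 + 1400/3 = 1454/3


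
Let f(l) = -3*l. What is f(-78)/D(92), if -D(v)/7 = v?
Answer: -117/322 ≈ -0.36335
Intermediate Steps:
D(v) = -7*v
f(-78)/D(92) = (-3*(-78))/((-7*92)) = 234/(-644) = 234*(-1/644) = -117/322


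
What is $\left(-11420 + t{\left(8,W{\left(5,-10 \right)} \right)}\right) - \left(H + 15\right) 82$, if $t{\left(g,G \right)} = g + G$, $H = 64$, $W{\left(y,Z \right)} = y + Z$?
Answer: $-17895$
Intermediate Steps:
$W{\left(y,Z \right)} = Z + y$
$t{\left(g,G \right)} = G + g$
$\left(-11420 + t{\left(8,W{\left(5,-10 \right)} \right)}\right) - \left(H + 15\right) 82 = \left(-11420 + \left(\left(-10 + 5\right) + 8\right)\right) - \left(64 + 15\right) 82 = \left(-11420 + \left(-5 + 8\right)\right) - 79 \cdot 82 = \left(-11420 + 3\right) - 6478 = -11417 - 6478 = -17895$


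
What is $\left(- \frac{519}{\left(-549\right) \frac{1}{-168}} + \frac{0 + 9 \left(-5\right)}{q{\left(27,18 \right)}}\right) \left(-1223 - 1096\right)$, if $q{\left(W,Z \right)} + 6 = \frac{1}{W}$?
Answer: $\frac{3445229307}{9821} \approx 3.508 \cdot 10^{5}$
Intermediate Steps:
$q{\left(W,Z \right)} = -6 + \frac{1}{W}$
$\left(- \frac{519}{\left(-549\right) \frac{1}{-168}} + \frac{0 + 9 \left(-5\right)}{q{\left(27,18 \right)}}\right) \left(-1223 - 1096\right) = \left(- \frac{519}{\left(-549\right) \frac{1}{-168}} + \frac{0 + 9 \left(-5\right)}{-6 + \frac{1}{27}}\right) \left(-1223 - 1096\right) = \left(- \frac{519}{\left(-549\right) \left(- \frac{1}{168}\right)} + \frac{0 - 45}{-6 + \frac{1}{27}}\right) \left(-2319\right) = \left(- \frac{519}{\frac{183}{56}} - \frac{45}{- \frac{161}{27}}\right) \left(-2319\right) = \left(\left(-519\right) \frac{56}{183} - - \frac{1215}{161}\right) \left(-2319\right) = \left(- \frac{9688}{61} + \frac{1215}{161}\right) \left(-2319\right) = \left(- \frac{1485653}{9821}\right) \left(-2319\right) = \frac{3445229307}{9821}$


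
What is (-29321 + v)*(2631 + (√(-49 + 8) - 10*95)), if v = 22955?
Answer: -10701246 - 6366*I*√41 ≈ -1.0701e+7 - 40762.0*I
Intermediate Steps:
(-29321 + v)*(2631 + (√(-49 + 8) - 10*95)) = (-29321 + 22955)*(2631 + (√(-49 + 8) - 10*95)) = -6366*(2631 + (√(-41) - 950)) = -6366*(2631 + (I*√41 - 950)) = -6366*(2631 + (-950 + I*√41)) = -6366*(1681 + I*√41) = -10701246 - 6366*I*√41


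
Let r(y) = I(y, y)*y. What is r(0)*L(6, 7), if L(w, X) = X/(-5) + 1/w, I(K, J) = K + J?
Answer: 0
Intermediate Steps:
I(K, J) = J + K
r(y) = 2*y² (r(y) = (y + y)*y = (2*y)*y = 2*y²)
L(w, X) = 1/w - X/5 (L(w, X) = X*(-⅕) + 1/w = -X/5 + 1/w = 1/w - X/5)
r(0)*L(6, 7) = (2*0²)*(1/6 - ⅕*7) = (2*0)*(⅙ - 7/5) = 0*(-37/30) = 0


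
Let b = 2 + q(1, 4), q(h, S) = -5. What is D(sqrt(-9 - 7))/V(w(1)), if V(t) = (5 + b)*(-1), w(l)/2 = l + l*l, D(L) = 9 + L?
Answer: -9/2 - 2*I ≈ -4.5 - 2.0*I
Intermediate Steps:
b = -3 (b = 2 - 5 = -3)
w(l) = 2*l + 2*l**2 (w(l) = 2*(l + l*l) = 2*(l + l**2) = 2*l + 2*l**2)
V(t) = -2 (V(t) = (5 - 3)*(-1) = 2*(-1) = -2)
D(sqrt(-9 - 7))/V(w(1)) = (9 + sqrt(-9 - 7))/(-2) = (9 + sqrt(-16))*(-1/2) = (9 + 4*I)*(-1/2) = -9/2 - 2*I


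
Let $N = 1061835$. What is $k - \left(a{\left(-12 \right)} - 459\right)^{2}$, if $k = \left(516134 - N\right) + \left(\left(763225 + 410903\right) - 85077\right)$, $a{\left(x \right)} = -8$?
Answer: $325261$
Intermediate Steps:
$k = 543350$ ($k = \left(516134 - 1061835\right) + \left(\left(763225 + 410903\right) - 85077\right) = \left(516134 - 1061835\right) + \left(1174128 - 85077\right) = -545701 + 1089051 = 543350$)
$k - \left(a{\left(-12 \right)} - 459\right)^{2} = 543350 - \left(-8 - 459\right)^{2} = 543350 - \left(-467\right)^{2} = 543350 - 218089 = 325261$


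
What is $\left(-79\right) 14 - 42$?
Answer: $-1148$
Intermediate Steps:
$\left(-79\right) 14 - 42 = -1106 - 42 = -1148$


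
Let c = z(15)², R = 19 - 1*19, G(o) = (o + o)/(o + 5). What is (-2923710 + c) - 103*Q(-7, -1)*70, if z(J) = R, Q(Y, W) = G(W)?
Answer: -2920105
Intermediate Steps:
G(o) = 2*o/(5 + o) (G(o) = (2*o)/(5 + o) = 2*o/(5 + o))
Q(Y, W) = 2*W/(5 + W)
R = 0 (R = 19 - 19 = 0)
z(J) = 0
c = 0 (c = 0² = 0)
(-2923710 + c) - 103*Q(-7, -1)*70 = (-2923710 + 0) - 206*(-1)/(5 - 1)*70 = -2923710 - 206*(-1)/4*70 = -2923710 - 103*(-½)*70 = -2923710 + (103/2)*70 = -2923710 + 3605 = -2920105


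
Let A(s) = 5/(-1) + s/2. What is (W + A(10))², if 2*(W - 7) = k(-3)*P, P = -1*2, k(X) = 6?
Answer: 1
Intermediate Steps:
P = -2
A(s) = -5 + s/2 (A(s) = 5*(-1) + s*(½) = -5 + s/2)
W = 1 (W = 7 + (6*(-2))/2 = 7 + (½)*(-12) = 7 - 6 = 1)
(W + A(10))² = (1 + (-5 + (½)*10))² = (1 + (-5 + 5))² = (1 + 0)² = 1² = 1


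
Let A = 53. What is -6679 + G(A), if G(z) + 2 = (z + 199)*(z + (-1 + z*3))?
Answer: 46491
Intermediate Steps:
G(z) = -2 + (-1 + 4*z)*(199 + z) (G(z) = -2 + (z + 199)*(z + (-1 + z*3)) = -2 + (199 + z)*(z + (-1 + 3*z)) = -2 + (199 + z)*(-1 + 4*z) = -2 + (-1 + 4*z)*(199 + z))
-6679 + G(A) = -6679 + (-201 + 4*53² + 795*53) = -6679 + (-201 + 4*2809 + 42135) = -6679 + (-201 + 11236 + 42135) = -6679 + 53170 = 46491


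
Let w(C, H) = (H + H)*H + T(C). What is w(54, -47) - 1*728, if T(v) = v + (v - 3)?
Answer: 3795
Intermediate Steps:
T(v) = -3 + 2*v (T(v) = v + (-3 + v) = -3 + 2*v)
w(C, H) = -3 + 2*C + 2*H² (w(C, H) = (H + H)*H + (-3 + 2*C) = (2*H)*H + (-3 + 2*C) = 2*H² + (-3 + 2*C) = -3 + 2*C + 2*H²)
w(54, -47) - 1*728 = (-3 + 2*54 + 2*(-47)²) - 1*728 = (-3 + 108 + 2*2209) - 728 = (-3 + 108 + 4418) - 728 = 4523 - 728 = 3795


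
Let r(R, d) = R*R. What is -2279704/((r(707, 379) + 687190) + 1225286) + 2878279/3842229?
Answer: -1815800431541/9268705072425 ≈ -0.19591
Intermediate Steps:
r(R, d) = R²
-2279704/((r(707, 379) + 687190) + 1225286) + 2878279/3842229 = -2279704/((707² + 687190) + 1225286) + 2878279/3842229 = -2279704/((499849 + 687190) + 1225286) + 2878279*(1/3842229) = -2279704/(1187039 + 1225286) + 2878279/3842229 = -2279704/2412325 + 2878279/3842229 = -1815800431541/9268705072425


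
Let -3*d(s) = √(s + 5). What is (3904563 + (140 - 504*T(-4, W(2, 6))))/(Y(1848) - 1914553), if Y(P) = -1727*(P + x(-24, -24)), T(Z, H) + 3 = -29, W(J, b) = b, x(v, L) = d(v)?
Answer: -180179596860471/234645684181660 - 20313825411*I*√19/234645684181660 ≈ -0.76788 - 0.00037736*I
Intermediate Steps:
d(s) = -√(5 + s)/3 (d(s) = -√(s + 5)/3 = -√(5 + s)/3)
x(v, L) = -√(5 + v)/3
T(Z, H) = -32 (T(Z, H) = -3 - 29 = -32)
Y(P) = -1727*P + 1727*I*√19/3 (Y(P) = -1727*(P - √(5 - 24)/3) = -1727*(P - I*√19/3) = -1727*P + 1727*I*√19/3)
(3904563 + (140 - 504*T(-4, W(2, 6))))/(Y(1848) - 1914553) = (3904563 + (140 - 504*(-32)))/((-1727*1848 + 1727*I*√19/3) - 1914553) = (3904563 + (140 + 16128))/((-3191496 + 1727*I*√19/3) - 1914553) = (3904563 + 16268)/(-5106049 + 1727*I*√19/3) = 3920831/(-5106049 + 1727*I*√19/3)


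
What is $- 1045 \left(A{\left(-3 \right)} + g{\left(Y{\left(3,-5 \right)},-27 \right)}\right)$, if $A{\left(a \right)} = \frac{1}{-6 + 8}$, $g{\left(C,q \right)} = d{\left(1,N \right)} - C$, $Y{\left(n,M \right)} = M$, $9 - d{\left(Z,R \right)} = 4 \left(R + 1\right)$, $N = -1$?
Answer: $- \frac{30305}{2} \approx -15153.0$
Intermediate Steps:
$d{\left(Z,R \right)} = 5 - 4 R$ ($d{\left(Z,R \right)} = 9 - 4 \left(R + 1\right) = 9 - 4 \left(1 + R\right) = 9 - \left(4 + 4 R\right) = 5 - 4 R$)
$g{\left(C,q \right)} = 9 - C$ ($g{\left(C,q \right)} = \left(5 - -4\right) - C = \left(5 + 4\right) - C = 9 - C$)
$A{\left(a \right)} = \frac{1}{2}$
$- 1045 \left(A{\left(-3 \right)} + g{\left(Y{\left(3,-5 \right)},-27 \right)}\right) = - 1045 \left(\frac{1}{2} + \left(9 - -5\right)\right) = - 1045 \left(\frac{1}{2} + \left(9 + 5\right)\right) = - 1045 \left(\frac{1}{2} + 14\right) = \left(-1045\right) \frac{29}{2} = - \frac{30305}{2}$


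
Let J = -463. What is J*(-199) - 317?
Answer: 91820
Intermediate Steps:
J*(-199) - 317 = -463*(-199) - 317 = 92137 - 317 = 91820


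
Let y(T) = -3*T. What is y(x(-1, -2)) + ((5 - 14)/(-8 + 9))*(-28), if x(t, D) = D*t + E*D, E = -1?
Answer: 240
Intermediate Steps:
x(t, D) = -D + D*t (x(t, D) = D*t - D = -D + D*t)
y(x(-1, -2)) + ((5 - 14)/(-8 + 9))*(-28) = -(-6)*(-1 - 1) + ((5 - 14)/(-8 + 9))*(-28) = -(-6)*(-2) - 9/1*(-28) = -3*4 - 9*1*(-28) = -12 - 9*(-28) = -12 + 252 = 240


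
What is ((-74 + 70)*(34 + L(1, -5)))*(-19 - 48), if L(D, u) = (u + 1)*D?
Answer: 8040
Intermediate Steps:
L(D, u) = D*(1 + u) (L(D, u) = (1 + u)*D = D*(1 + u))
((-74 + 70)*(34 + L(1, -5)))*(-19 - 48) = ((-74 + 70)*(34 + 1*(1 - 5)))*(-19 - 48) = -4*(34 + 1*(-4))*(-67) = -4*(34 - 4)*(-67) = -4*30*(-67) = -120*(-67) = 8040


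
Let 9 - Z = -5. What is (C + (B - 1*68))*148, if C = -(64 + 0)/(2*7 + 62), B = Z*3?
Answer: -75480/19 ≈ -3972.6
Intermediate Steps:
Z = 14 (Z = 9 - 1*(-5) = 9 + 5 = 14)
B = 42 (B = 14*3 = 42)
C = -16/19 (C = -64/(14 + 62) = -64/76 = -1*16/19 = -16/19 ≈ -0.84210)
(C + (B - 1*68))*148 = (-16/19 + (42 - 1*68))*148 = (-16/19 + (42 - 68))*148 = (-16/19 - 26)*148 = -510/19*148 = -75480/19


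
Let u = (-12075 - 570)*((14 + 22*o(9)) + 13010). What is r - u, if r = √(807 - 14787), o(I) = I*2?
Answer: 169695900 + 2*I*√3495 ≈ 1.697e+8 + 118.24*I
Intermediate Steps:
o(I) = 2*I
u = -169695900 (u = (-12075 - 570)*((14 + 22*(2*9)) + 13010) = -12645*((14 + 22*18) + 13010) = -12645*((14 + 396) + 13010) = -12645*(410 + 13010) = -12645*13420 = -169695900)
r = 2*I*√3495 (r = √(-13980) = 2*I*√3495 ≈ 118.24*I)
r - u = 2*I*√3495 - 1*(-169695900) = 2*I*√3495 + 169695900 = 169695900 + 2*I*√3495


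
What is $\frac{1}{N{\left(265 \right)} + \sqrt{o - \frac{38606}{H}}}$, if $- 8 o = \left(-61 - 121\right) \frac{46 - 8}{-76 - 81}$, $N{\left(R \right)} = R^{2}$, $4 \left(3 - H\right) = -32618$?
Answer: $\frac{359756354750}{25263890064771953} - \frac{i \sqrt{268713038180730}}{25263890064771953} \approx 1.424 \cdot 10^{-5} - 6.4885 \cdot 10^{-10} i$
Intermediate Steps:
$H = \frac{16315}{2}$ ($H = 3 - - \frac{16309}{2} = 3 + \frac{16309}{2} = \frac{16315}{2} \approx 8157.5$)
$o = - \frac{1729}{314}$ ($o = - \frac{\left(-61 - 121\right) \frac{46 - 8}{-76 - 81}}{8} = - \frac{\left(-61 - 121\right) \frac{38}{-157}}{8} = - \frac{\left(-182\right) 38 \left(- \frac{1}{157}\right)}{8} = - \frac{\left(-182\right) \left(- \frac{38}{157}\right)}{8} = \left(- \frac{1}{8}\right) \frac{6916}{157} = - \frac{1729}{314} \approx -5.5064$)
$\frac{1}{N{\left(265 \right)} + \sqrt{o - \frac{38606}{H}}} = \frac{1}{265^{2} + \sqrt{- \frac{1729}{314} - \frac{38606}{\frac{16315}{2}}}} = \frac{1}{70225 + \sqrt{- \frac{1729}{314} - \frac{77212}{16315}}} = \frac{1}{70225 + \sqrt{- \frac{52453203}{5122910}}} = \frac{1}{70225 + \frac{i \sqrt{268713038180730}}{5122910}}$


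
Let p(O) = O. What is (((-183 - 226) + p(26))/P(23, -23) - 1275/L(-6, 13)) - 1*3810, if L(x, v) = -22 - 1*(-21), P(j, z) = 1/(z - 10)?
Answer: 10104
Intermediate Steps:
P(j, z) = 1/(-10 + z)
L(x, v) = -1 (L(x, v) = -22 + 21 = -1)
(((-183 - 226) + p(26))/P(23, -23) - 1275/L(-6, 13)) - 1*3810 = (((-183 - 226) + 26)/(1/(-10 - 23)) - 1275/(-1)) - 1*3810 = ((-409 + 26)/(1/(-33)) - 1275*(-1)) - 3810 = (-383/(-1/33) + 1275) - 3810 = (-383*(-33) + 1275) - 3810 = (12639 + 1275) - 3810 = 13914 - 3810 = 10104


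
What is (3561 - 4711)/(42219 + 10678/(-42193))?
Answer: -48521950/1781335589 ≈ -0.027239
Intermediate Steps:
(3561 - 4711)/(42219 + 10678/(-42193)) = -1150/(42219 + 10678*(-1/42193)) = -1150/(42219 - 10678/42193) = -1150/1781335589/42193 = -1150*42193/1781335589 = -48521950/1781335589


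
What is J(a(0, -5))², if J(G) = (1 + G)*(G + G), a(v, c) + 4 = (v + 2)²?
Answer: 0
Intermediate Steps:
a(v, c) = -4 + (2 + v)² (a(v, c) = -4 + (v + 2)² = -4 + (2 + v)²)
J(G) = 2*G*(1 + G) (J(G) = (1 + G)*(2*G) = 2*G*(1 + G))
J(a(0, -5))² = (2*(0*(4 + 0))*(1 + 0*(4 + 0)))² = (2*(0*4)*(1 + 0*4))² = (2*0*(1 + 0))² = (2*0*1)² = 0² = 0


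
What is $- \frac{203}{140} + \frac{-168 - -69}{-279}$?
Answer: $- \frac{679}{620} \approx -1.0952$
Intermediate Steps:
$- \frac{203}{140} + \frac{-168 - -69}{-279} = \left(-203\right) \frac{1}{140} + \left(-168 + 69\right) \left(- \frac{1}{279}\right) = - \frac{29}{20} - - \frac{11}{31} = - \frac{29}{20} + \frac{11}{31} = - \frac{679}{620}$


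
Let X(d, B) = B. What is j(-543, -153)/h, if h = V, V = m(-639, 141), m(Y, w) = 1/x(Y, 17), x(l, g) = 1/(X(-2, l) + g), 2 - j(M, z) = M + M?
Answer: -544/311 ≈ -1.7492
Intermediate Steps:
j(M, z) = 2 - 2*M (j(M, z) = 2 - (M + M) = 2 - 2*M)
x(l, g) = 1/(g + l) (x(l, g) = 1/(l + g) = 1/(g + l))
m(Y, w) = 17 + Y (m(Y, w) = 1/(1/(17 + Y)) = 17 + Y)
V = -622 (V = 17 - 639 = -622)
h = -622
j(-543, -153)/h = (2 - 2*(-543))/(-622) = (2 + 1086)*(-1/622) = 1088*(-1/622) = -544/311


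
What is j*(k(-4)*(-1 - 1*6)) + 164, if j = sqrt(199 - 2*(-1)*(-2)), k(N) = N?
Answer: 164 + 28*sqrt(195) ≈ 555.00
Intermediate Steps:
j = sqrt(195) (j = sqrt(199 + 2*(-2)) = sqrt(199 - 4) = sqrt(195) ≈ 13.964)
j*(k(-4)*(-1 - 1*6)) + 164 = sqrt(195)*(-4*(-1 - 1*6)) + 164 = sqrt(195)*(-4*(-1 - 6)) + 164 = sqrt(195)*(-4*(-7)) + 164 = sqrt(195)*28 + 164 = 28*sqrt(195) + 164 = 164 + 28*sqrt(195)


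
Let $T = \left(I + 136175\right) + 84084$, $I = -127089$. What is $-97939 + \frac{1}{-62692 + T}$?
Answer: $- \frac{2984984841}{30478} \approx -97939.0$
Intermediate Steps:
$T = 93170$ ($T = \left(-127089 + 136175\right) + 84084 = 9086 + 84084 = 93170$)
$-97939 + \frac{1}{-62692 + T} = -97939 + \frac{1}{-62692 + 93170} = -97939 + \frac{1}{30478} = - \frac{2984984841}{30478}$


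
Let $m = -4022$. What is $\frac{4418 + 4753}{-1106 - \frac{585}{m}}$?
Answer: $- \frac{36885762}{4447747} \approx -8.2931$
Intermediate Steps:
$\frac{4418 + 4753}{-1106 - \frac{585}{m}} = \frac{4418 + 4753}{-1106 - \frac{585}{-4022}} = \frac{9171}{-1106 - - \frac{585}{4022}} = \frac{9171}{-1106 + \frac{585}{4022}} = \frac{9171}{- \frac{4447747}{4022}} = 9171 \left(- \frac{4022}{4447747}\right) = - \frac{36885762}{4447747}$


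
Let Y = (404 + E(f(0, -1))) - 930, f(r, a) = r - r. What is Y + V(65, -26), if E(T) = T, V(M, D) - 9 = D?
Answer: -543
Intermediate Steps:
V(M, D) = 9 + D
f(r, a) = 0
Y = -526 (Y = (404 + 0) - 930 = 404 - 930 = -526)
Y + V(65, -26) = -526 + (9 - 26) = -526 - 17 = -543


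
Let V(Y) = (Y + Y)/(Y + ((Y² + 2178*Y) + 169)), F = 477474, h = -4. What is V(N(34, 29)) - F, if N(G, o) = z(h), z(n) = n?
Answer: -4073330686/8531 ≈ -4.7747e+5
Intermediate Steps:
N(G, o) = -4
V(Y) = 2*Y/(169 + Y² + 2179*Y) (V(Y) = (2*Y)/(Y + (169 + Y² + 2178*Y)) = (2*Y)/(169 + Y² + 2179*Y) = 2*Y/(169 + Y² + 2179*Y))
V(N(34, 29)) - F = 2*(-4)/(169 + (-4)² + 2179*(-4)) - 1*477474 = 2*(-4)/(169 + 16 - 8716) - 477474 = 2*(-4)/(-8531) - 477474 = 2*(-4)*(-1/8531) - 477474 = 8/8531 - 477474 = -4073330686/8531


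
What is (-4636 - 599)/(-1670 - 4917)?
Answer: 5235/6587 ≈ 0.79475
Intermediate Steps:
(-4636 - 599)/(-1670 - 4917) = -5235/(-6587) = -5235*(-1/6587) = 5235/6587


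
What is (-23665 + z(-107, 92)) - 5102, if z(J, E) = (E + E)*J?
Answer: -48455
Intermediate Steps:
z(J, E) = 2*E*J (z(J, E) = (2*E)*J = 2*E*J)
(-23665 + z(-107, 92)) - 5102 = (-23665 + 2*92*(-107)) - 5102 = (-23665 - 19688) - 5102 = -43353 - 5102 = -48455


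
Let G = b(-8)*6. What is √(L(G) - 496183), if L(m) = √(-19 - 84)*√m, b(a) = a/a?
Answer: √(-496183 + I*√618) ≈ 0.018 + 704.4*I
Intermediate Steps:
b(a) = 1
G = 6 (G = 1*6 = 6)
L(m) = I*√103*√m (L(m) = √(-103)*√m = (I*√103)*√m = I*√103*√m)
√(L(G) - 496183) = √(I*√103*√6 - 496183) = √(I*√618 - 496183) = √(-496183 + I*√618)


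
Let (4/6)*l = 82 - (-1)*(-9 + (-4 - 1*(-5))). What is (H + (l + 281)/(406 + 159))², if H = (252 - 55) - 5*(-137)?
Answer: 248723633284/319225 ≈ 7.7915e+5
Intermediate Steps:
H = 882 (H = 197 + 685 = 882)
l = 111 (l = 3*(82 - (-1)*(-9 + (-4 - 1*(-5))))/2 = 3*(82 - (-1)*(-9 + (-4 + 5)))/2 = 3*(82 - (-1)*(-9 + 1))/2 = 3*(82 - (-1)*(-8))/2 = 3*(82 - 1*8)/2 = 3*(82 - 8)/2 = (3/2)*74 = 111)
(H + (l + 281)/(406 + 159))² = (882 + (111 + 281)/(406 + 159))² = (882 + 392/565)² = (498722/565)² = 248723633284/319225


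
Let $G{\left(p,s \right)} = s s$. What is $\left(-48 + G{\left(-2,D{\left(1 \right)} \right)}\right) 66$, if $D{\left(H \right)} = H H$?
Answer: $-3102$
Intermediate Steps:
$D{\left(H \right)} = H^{2}$
$G{\left(p,s \right)} = s^{2}$
$\left(-48 + G{\left(-2,D{\left(1 \right)} \right)}\right) 66 = \left(-48 + \left(1^{2}\right)^{2}\right) 66 = \left(-48 + 1^{2}\right) 66 = \left(-48 + 1\right) 66 = \left(-47\right) 66 = -3102$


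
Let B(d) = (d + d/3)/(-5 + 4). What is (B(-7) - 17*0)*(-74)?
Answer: -2072/3 ≈ -690.67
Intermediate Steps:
B(d) = -4*d/3 (B(d) = (d + d*(⅓))/(-1) = (d + d/3)*(-1) = (4*d/3)*(-1) = -4*d/3)
(B(-7) - 17*0)*(-74) = (-4/3*(-7) - 17*0)*(-74) = (28/3 + 0)*(-74) = (28/3)*(-74) = -2072/3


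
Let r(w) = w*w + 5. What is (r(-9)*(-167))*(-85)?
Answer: 1220770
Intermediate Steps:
r(w) = 5 + w² (r(w) = w² + 5 = 5 + w²)
(r(-9)*(-167))*(-85) = ((5 + (-9)²)*(-167))*(-85) = ((5 + 81)*(-167))*(-85) = (86*(-167))*(-85) = -14362*(-85) = 1220770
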